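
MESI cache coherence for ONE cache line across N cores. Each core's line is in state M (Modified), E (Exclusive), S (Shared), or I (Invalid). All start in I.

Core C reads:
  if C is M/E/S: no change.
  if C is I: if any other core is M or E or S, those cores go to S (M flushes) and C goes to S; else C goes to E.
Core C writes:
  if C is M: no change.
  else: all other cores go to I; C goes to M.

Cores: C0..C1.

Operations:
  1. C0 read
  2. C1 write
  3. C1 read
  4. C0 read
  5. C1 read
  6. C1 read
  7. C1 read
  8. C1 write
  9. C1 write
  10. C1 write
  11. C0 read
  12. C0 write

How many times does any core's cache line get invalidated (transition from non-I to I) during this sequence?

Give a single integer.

Answer: 3

Derivation:
Op 1: C0 read [C0 read from I: no other sharers -> C0=E (exclusive)] -> [E,I] (invalidations this op: 0; running total: 0)
Op 2: C1 write [C1 write: invalidate ['C0=E'] -> C1=M] -> [I,M] (invalidations this op: 1; running total: 1)
Op 3: C1 read [C1 read: already in M, no change] -> [I,M] (invalidations this op: 0; running total: 1)
Op 4: C0 read [C0 read from I: others=['C1=M'] -> C0=S, others downsized to S] -> [S,S] (invalidations this op: 0; running total: 1)
Op 5: C1 read [C1 read: already in S, no change] -> [S,S] (invalidations this op: 0; running total: 1)
Op 6: C1 read [C1 read: already in S, no change] -> [S,S] (invalidations this op: 0; running total: 1)
Op 7: C1 read [C1 read: already in S, no change] -> [S,S] (invalidations this op: 0; running total: 1)
Op 8: C1 write [C1 write: invalidate ['C0=S'] -> C1=M] -> [I,M] (invalidations this op: 1; running total: 2)
Op 9: C1 write [C1 write: already M (modified), no change] -> [I,M] (invalidations this op: 0; running total: 2)
Op 10: C1 write [C1 write: already M (modified), no change] -> [I,M] (invalidations this op: 0; running total: 2)
Op 11: C0 read [C0 read from I: others=['C1=M'] -> C0=S, others downsized to S] -> [S,S] (invalidations this op: 0; running total: 2)
Op 12: C0 write [C0 write: invalidate ['C1=S'] -> C0=M] -> [M,I] (invalidations this op: 1; running total: 3)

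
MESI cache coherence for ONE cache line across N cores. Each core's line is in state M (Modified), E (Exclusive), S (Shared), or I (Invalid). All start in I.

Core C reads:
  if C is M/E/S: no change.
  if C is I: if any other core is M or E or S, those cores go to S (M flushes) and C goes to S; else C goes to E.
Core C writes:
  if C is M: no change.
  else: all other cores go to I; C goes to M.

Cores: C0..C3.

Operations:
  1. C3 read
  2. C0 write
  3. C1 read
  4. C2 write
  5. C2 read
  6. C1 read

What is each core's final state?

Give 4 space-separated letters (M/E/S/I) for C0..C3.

Answer: I S S I

Derivation:
Op 1: C3 read [C3 read from I: no other sharers -> C3=E (exclusive)] -> [I,I,I,E]
Op 2: C0 write [C0 write: invalidate ['C3=E'] -> C0=M] -> [M,I,I,I]
Op 3: C1 read [C1 read from I: others=['C0=M'] -> C1=S, others downsized to S] -> [S,S,I,I]
Op 4: C2 write [C2 write: invalidate ['C0=S', 'C1=S'] -> C2=M] -> [I,I,M,I]
Op 5: C2 read [C2 read: already in M, no change] -> [I,I,M,I]
Op 6: C1 read [C1 read from I: others=['C2=M'] -> C1=S, others downsized to S] -> [I,S,S,I]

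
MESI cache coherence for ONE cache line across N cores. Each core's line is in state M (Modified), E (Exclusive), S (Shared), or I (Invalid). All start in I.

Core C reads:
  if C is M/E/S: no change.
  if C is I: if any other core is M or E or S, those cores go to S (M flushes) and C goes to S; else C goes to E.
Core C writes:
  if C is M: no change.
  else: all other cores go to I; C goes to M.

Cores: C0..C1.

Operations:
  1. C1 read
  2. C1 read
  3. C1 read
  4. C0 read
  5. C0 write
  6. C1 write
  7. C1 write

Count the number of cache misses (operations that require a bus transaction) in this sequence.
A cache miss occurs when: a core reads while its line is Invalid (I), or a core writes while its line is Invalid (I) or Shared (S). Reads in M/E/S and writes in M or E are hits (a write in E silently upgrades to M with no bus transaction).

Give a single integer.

Op 1: C1 read [C1 read from I: no other sharers -> C1=E (exclusive)] -> [I,E] [MISS #1: read from I]
Op 2: C1 read [C1 read: already in E, no change] -> [I,E] [hit: read from E]
Op 3: C1 read [C1 read: already in E, no change] -> [I,E] [hit: read from E]
Op 4: C0 read [C0 read from I: others=['C1=E'] -> C0=S, others downsized to S] -> [S,S] [MISS #2: read from I]
Op 5: C0 write [C0 write: invalidate ['C1=S'] -> C0=M] -> [M,I] [MISS #3: write from S]
Op 6: C1 write [C1 write: invalidate ['C0=M'] -> C1=M] -> [I,M] [MISS #4: write from I]
Op 7: C1 write [C1 write: already M (modified), no change] -> [I,M] [hit: write from M]

Answer: 4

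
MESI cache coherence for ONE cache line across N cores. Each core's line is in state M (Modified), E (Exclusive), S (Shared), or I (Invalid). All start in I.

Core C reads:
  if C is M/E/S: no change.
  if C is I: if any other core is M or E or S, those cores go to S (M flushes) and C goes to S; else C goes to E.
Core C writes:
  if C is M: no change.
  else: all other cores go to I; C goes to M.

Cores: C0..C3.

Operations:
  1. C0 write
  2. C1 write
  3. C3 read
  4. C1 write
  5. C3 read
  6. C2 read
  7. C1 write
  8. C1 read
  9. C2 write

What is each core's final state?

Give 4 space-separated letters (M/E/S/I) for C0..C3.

Op 1: C0 write [C0 write: invalidate none -> C0=M] -> [M,I,I,I]
Op 2: C1 write [C1 write: invalidate ['C0=M'] -> C1=M] -> [I,M,I,I]
Op 3: C3 read [C3 read from I: others=['C1=M'] -> C3=S, others downsized to S] -> [I,S,I,S]
Op 4: C1 write [C1 write: invalidate ['C3=S'] -> C1=M] -> [I,M,I,I]
Op 5: C3 read [C3 read from I: others=['C1=M'] -> C3=S, others downsized to S] -> [I,S,I,S]
Op 6: C2 read [C2 read from I: others=['C1=S', 'C3=S'] -> C2=S, others downsized to S] -> [I,S,S,S]
Op 7: C1 write [C1 write: invalidate ['C2=S', 'C3=S'] -> C1=M] -> [I,M,I,I]
Op 8: C1 read [C1 read: already in M, no change] -> [I,M,I,I]
Op 9: C2 write [C2 write: invalidate ['C1=M'] -> C2=M] -> [I,I,M,I]

Answer: I I M I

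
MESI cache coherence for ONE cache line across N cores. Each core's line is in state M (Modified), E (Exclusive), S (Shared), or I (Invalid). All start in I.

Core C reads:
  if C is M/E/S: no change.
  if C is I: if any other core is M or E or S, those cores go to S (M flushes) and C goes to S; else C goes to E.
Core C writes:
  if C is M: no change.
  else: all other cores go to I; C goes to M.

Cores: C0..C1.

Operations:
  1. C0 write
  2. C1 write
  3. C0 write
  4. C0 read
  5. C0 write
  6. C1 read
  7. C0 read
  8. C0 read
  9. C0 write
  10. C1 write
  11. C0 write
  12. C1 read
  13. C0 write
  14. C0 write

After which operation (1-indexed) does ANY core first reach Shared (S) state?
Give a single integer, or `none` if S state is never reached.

Answer: 6

Derivation:
Op 1: C0 write [C0 write: invalidate none -> C0=M] -> [M,I]
Op 2: C1 write [C1 write: invalidate ['C0=M'] -> C1=M] -> [I,M]
Op 3: C0 write [C0 write: invalidate ['C1=M'] -> C0=M] -> [M,I]
Op 4: C0 read [C0 read: already in M, no change] -> [M,I]
Op 5: C0 write [C0 write: already M (modified), no change] -> [M,I]
Op 6: C1 read [C1 read from I: others=['C0=M'] -> C1=S, others downsized to S] -> [S,S]
  -> First S state at op 6; remaining ops need not be traced.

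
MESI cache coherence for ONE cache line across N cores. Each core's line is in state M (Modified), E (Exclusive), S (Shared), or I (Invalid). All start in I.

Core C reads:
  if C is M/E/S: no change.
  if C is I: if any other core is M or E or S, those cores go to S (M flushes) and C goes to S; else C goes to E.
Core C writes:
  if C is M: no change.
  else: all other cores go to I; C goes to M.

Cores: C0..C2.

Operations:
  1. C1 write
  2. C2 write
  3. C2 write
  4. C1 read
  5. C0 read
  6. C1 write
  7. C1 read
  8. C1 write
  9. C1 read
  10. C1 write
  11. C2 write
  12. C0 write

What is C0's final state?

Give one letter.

Op 1: C1 write [C1 write: invalidate none -> C1=M] -> [I,M,I]
Op 2: C2 write [C2 write: invalidate ['C1=M'] -> C2=M] -> [I,I,M]
Op 3: C2 write [C2 write: already M (modified), no change] -> [I,I,M]
Op 4: C1 read [C1 read from I: others=['C2=M'] -> C1=S, others downsized to S] -> [I,S,S]
Op 5: C0 read [C0 read from I: others=['C1=S', 'C2=S'] -> C0=S, others downsized to S] -> [S,S,S]
Op 6: C1 write [C1 write: invalidate ['C0=S', 'C2=S'] -> C1=M] -> [I,M,I]
Op 7: C1 read [C1 read: already in M, no change] -> [I,M,I]
Op 8: C1 write [C1 write: already M (modified), no change] -> [I,M,I]
Op 9: C1 read [C1 read: already in M, no change] -> [I,M,I]
Op 10: C1 write [C1 write: already M (modified), no change] -> [I,M,I]
Op 11: C2 write [C2 write: invalidate ['C1=M'] -> C2=M] -> [I,I,M]
Op 12: C0 write [C0 write: invalidate ['C2=M'] -> C0=M] -> [M,I,I]

Answer: M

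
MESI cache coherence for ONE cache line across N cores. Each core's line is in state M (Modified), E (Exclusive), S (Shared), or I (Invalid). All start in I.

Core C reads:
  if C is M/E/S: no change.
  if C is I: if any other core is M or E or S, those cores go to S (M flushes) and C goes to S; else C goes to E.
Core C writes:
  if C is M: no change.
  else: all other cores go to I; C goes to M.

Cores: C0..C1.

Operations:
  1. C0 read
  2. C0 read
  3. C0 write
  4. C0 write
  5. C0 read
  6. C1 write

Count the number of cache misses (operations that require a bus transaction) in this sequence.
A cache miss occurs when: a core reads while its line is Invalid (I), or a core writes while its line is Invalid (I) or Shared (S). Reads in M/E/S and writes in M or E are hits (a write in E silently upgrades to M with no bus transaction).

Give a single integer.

Op 1: C0 read [C0 read from I: no other sharers -> C0=E (exclusive)] -> [E,I] [MISS #1: read from I]
Op 2: C0 read [C0 read: already in E, no change] -> [E,I] [hit: read from E]
Op 3: C0 write [C0 write: invalidate none -> C0=M] -> [M,I] [hit: write from E is a silent E->M upgrade, no bus transaction]
Op 4: C0 write [C0 write: already M (modified), no change] -> [M,I] [hit: write from M]
Op 5: C0 read [C0 read: already in M, no change] -> [M,I] [hit: read from M]
Op 6: C1 write [C1 write: invalidate ['C0=M'] -> C1=M] -> [I,M] [MISS #2: write from I]

Answer: 2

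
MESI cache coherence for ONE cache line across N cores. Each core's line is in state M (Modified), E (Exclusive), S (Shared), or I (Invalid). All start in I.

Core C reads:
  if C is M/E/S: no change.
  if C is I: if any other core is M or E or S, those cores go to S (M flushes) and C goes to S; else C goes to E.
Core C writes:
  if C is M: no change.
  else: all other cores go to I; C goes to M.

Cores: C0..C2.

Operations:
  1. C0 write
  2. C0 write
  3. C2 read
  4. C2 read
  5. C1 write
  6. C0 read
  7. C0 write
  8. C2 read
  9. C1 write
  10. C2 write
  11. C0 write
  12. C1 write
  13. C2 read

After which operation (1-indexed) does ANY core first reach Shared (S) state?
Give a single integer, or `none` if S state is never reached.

Answer: 3

Derivation:
Op 1: C0 write [C0 write: invalidate none -> C0=M] -> [M,I,I]
Op 2: C0 write [C0 write: already M (modified), no change] -> [M,I,I]
Op 3: C2 read [C2 read from I: others=['C0=M'] -> C2=S, others downsized to S] -> [S,I,S]
  -> First S state at op 3; remaining ops need not be traced.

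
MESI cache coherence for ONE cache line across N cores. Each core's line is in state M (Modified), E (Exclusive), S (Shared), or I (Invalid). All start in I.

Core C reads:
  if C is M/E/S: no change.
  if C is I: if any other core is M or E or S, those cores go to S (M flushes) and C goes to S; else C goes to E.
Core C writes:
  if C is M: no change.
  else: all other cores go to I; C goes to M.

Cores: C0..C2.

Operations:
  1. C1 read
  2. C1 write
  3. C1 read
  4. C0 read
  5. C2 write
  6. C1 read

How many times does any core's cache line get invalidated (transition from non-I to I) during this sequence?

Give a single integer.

Answer: 2

Derivation:
Op 1: C1 read [C1 read from I: no other sharers -> C1=E (exclusive)] -> [I,E,I] (invalidations this op: 0; running total: 0)
Op 2: C1 write [C1 write: invalidate none -> C1=M] -> [I,M,I] (invalidations this op: 0; running total: 0)
Op 3: C1 read [C1 read: already in M, no change] -> [I,M,I] (invalidations this op: 0; running total: 0)
Op 4: C0 read [C0 read from I: others=['C1=M'] -> C0=S, others downsized to S] -> [S,S,I] (invalidations this op: 0; running total: 0)
Op 5: C2 write [C2 write: invalidate ['C0=S', 'C1=S'] -> C2=M] -> [I,I,M] (invalidations this op: 2; running total: 2)
Op 6: C1 read [C1 read from I: others=['C2=M'] -> C1=S, others downsized to S] -> [I,S,S] (invalidations this op: 0; running total: 2)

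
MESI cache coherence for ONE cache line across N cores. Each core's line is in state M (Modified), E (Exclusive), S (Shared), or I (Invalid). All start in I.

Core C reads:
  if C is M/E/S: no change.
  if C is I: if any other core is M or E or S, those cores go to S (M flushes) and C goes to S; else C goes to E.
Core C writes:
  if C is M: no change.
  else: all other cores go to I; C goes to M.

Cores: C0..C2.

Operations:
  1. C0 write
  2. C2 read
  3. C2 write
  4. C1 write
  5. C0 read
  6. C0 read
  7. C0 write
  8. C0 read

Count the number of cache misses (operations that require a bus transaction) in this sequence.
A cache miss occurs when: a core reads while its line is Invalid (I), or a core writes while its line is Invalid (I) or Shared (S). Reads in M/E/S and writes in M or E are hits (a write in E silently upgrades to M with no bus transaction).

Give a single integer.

Op 1: C0 write [C0 write: invalidate none -> C0=M] -> [M,I,I] [MISS #1: write from I]
Op 2: C2 read [C2 read from I: others=['C0=M'] -> C2=S, others downsized to S] -> [S,I,S] [MISS #2: read from I]
Op 3: C2 write [C2 write: invalidate ['C0=S'] -> C2=M] -> [I,I,M] [MISS #3: write from S]
Op 4: C1 write [C1 write: invalidate ['C2=M'] -> C1=M] -> [I,M,I] [MISS #4: write from I]
Op 5: C0 read [C0 read from I: others=['C1=M'] -> C0=S, others downsized to S] -> [S,S,I] [MISS #5: read from I]
Op 6: C0 read [C0 read: already in S, no change] -> [S,S,I] [hit: read from S]
Op 7: C0 write [C0 write: invalidate ['C1=S'] -> C0=M] -> [M,I,I] [MISS #6: write from S]
Op 8: C0 read [C0 read: already in M, no change] -> [M,I,I] [hit: read from M]

Answer: 6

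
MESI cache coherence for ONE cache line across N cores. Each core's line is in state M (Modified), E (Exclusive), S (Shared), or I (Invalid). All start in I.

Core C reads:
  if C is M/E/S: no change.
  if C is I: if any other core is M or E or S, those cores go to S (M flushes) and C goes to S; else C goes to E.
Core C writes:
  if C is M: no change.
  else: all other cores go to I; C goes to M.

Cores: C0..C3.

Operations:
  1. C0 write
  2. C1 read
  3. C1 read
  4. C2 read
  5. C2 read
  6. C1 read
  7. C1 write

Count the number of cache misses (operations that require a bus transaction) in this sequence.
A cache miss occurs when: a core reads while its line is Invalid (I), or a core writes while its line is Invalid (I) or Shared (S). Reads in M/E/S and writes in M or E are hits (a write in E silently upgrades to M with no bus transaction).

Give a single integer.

Answer: 4

Derivation:
Op 1: C0 write [C0 write: invalidate none -> C0=M] -> [M,I,I,I] [MISS #1: write from I]
Op 2: C1 read [C1 read from I: others=['C0=M'] -> C1=S, others downsized to S] -> [S,S,I,I] [MISS #2: read from I]
Op 3: C1 read [C1 read: already in S, no change] -> [S,S,I,I] [hit: read from S]
Op 4: C2 read [C2 read from I: others=['C0=S', 'C1=S'] -> C2=S, others downsized to S] -> [S,S,S,I] [MISS #3: read from I]
Op 5: C2 read [C2 read: already in S, no change] -> [S,S,S,I] [hit: read from S]
Op 6: C1 read [C1 read: already in S, no change] -> [S,S,S,I] [hit: read from S]
Op 7: C1 write [C1 write: invalidate ['C0=S', 'C2=S'] -> C1=M] -> [I,M,I,I] [MISS #4: write from S]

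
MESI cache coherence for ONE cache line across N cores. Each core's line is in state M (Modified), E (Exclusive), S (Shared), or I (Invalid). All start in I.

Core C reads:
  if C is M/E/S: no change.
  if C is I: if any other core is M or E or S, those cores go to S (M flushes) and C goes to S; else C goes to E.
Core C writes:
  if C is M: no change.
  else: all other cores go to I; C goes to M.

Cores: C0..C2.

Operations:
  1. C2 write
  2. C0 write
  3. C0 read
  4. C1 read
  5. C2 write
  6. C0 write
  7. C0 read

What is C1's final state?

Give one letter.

Op 1: C2 write [C2 write: invalidate none -> C2=M] -> [I,I,M]
Op 2: C0 write [C0 write: invalidate ['C2=M'] -> C0=M] -> [M,I,I]
Op 3: C0 read [C0 read: already in M, no change] -> [M,I,I]
Op 4: C1 read [C1 read from I: others=['C0=M'] -> C1=S, others downsized to S] -> [S,S,I]
Op 5: C2 write [C2 write: invalidate ['C0=S', 'C1=S'] -> C2=M] -> [I,I,M]
Op 6: C0 write [C0 write: invalidate ['C2=M'] -> C0=M] -> [M,I,I]
Op 7: C0 read [C0 read: already in M, no change] -> [M,I,I]

Answer: I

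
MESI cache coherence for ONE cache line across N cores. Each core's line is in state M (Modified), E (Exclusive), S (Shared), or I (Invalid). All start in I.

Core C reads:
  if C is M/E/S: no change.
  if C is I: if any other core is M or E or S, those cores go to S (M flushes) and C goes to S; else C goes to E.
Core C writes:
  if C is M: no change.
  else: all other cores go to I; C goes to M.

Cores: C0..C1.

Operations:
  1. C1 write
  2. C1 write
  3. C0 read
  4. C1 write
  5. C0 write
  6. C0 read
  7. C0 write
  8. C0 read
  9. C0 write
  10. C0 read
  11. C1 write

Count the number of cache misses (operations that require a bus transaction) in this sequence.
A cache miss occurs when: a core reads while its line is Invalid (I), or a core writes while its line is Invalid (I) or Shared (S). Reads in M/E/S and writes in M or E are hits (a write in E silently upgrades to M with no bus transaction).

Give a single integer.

Op 1: C1 write [C1 write: invalidate none -> C1=M] -> [I,M] [MISS #1: write from I]
Op 2: C1 write [C1 write: already M (modified), no change] -> [I,M] [hit: write from M]
Op 3: C0 read [C0 read from I: others=['C1=M'] -> C0=S, others downsized to S] -> [S,S] [MISS #2: read from I]
Op 4: C1 write [C1 write: invalidate ['C0=S'] -> C1=M] -> [I,M] [MISS #3: write from S]
Op 5: C0 write [C0 write: invalidate ['C1=M'] -> C0=M] -> [M,I] [MISS #4: write from I]
Op 6: C0 read [C0 read: already in M, no change] -> [M,I] [hit: read from M]
Op 7: C0 write [C0 write: already M (modified), no change] -> [M,I] [hit: write from M]
Op 8: C0 read [C0 read: already in M, no change] -> [M,I] [hit: read from M]
Op 9: C0 write [C0 write: already M (modified), no change] -> [M,I] [hit: write from M]
Op 10: C0 read [C0 read: already in M, no change] -> [M,I] [hit: read from M]
Op 11: C1 write [C1 write: invalidate ['C0=M'] -> C1=M] -> [I,M] [MISS #5: write from I]

Answer: 5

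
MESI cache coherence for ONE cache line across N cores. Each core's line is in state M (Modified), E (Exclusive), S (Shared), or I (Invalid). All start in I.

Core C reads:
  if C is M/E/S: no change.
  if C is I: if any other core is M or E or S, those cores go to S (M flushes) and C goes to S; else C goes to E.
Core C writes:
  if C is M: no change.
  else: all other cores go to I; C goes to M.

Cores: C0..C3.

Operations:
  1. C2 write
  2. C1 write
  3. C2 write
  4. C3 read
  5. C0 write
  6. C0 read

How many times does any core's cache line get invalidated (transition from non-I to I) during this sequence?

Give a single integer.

Answer: 4

Derivation:
Op 1: C2 write [C2 write: invalidate none -> C2=M] -> [I,I,M,I] (invalidations this op: 0; running total: 0)
Op 2: C1 write [C1 write: invalidate ['C2=M'] -> C1=M] -> [I,M,I,I] (invalidations this op: 1; running total: 1)
Op 3: C2 write [C2 write: invalidate ['C1=M'] -> C2=M] -> [I,I,M,I] (invalidations this op: 1; running total: 2)
Op 4: C3 read [C3 read from I: others=['C2=M'] -> C3=S, others downsized to S] -> [I,I,S,S] (invalidations this op: 0; running total: 2)
Op 5: C0 write [C0 write: invalidate ['C2=S', 'C3=S'] -> C0=M] -> [M,I,I,I] (invalidations this op: 2; running total: 4)
Op 6: C0 read [C0 read: already in M, no change] -> [M,I,I,I] (invalidations this op: 0; running total: 4)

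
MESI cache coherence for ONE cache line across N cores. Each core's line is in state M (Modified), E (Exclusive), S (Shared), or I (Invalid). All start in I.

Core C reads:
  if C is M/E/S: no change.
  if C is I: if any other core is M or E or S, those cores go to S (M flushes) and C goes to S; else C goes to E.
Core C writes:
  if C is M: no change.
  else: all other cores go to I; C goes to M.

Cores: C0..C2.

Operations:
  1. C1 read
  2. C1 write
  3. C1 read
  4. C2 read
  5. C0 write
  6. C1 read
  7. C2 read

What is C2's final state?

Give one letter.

Op 1: C1 read [C1 read from I: no other sharers -> C1=E (exclusive)] -> [I,E,I]
Op 2: C1 write [C1 write: invalidate none -> C1=M] -> [I,M,I]
Op 3: C1 read [C1 read: already in M, no change] -> [I,M,I]
Op 4: C2 read [C2 read from I: others=['C1=M'] -> C2=S, others downsized to S] -> [I,S,S]
Op 5: C0 write [C0 write: invalidate ['C1=S', 'C2=S'] -> C0=M] -> [M,I,I]
Op 6: C1 read [C1 read from I: others=['C0=M'] -> C1=S, others downsized to S] -> [S,S,I]
Op 7: C2 read [C2 read from I: others=['C0=S', 'C1=S'] -> C2=S, others downsized to S] -> [S,S,S]

Answer: S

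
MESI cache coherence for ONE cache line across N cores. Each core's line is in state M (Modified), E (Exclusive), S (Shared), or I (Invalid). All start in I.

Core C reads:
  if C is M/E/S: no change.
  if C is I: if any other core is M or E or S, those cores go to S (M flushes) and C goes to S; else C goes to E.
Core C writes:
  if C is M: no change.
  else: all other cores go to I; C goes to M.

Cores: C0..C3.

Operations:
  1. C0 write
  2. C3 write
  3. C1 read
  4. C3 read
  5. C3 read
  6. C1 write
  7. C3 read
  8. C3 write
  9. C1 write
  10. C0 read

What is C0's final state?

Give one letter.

Answer: S

Derivation:
Op 1: C0 write [C0 write: invalidate none -> C0=M] -> [M,I,I,I]
Op 2: C3 write [C3 write: invalidate ['C0=M'] -> C3=M] -> [I,I,I,M]
Op 3: C1 read [C1 read from I: others=['C3=M'] -> C1=S, others downsized to S] -> [I,S,I,S]
Op 4: C3 read [C3 read: already in S, no change] -> [I,S,I,S]
Op 5: C3 read [C3 read: already in S, no change] -> [I,S,I,S]
Op 6: C1 write [C1 write: invalidate ['C3=S'] -> C1=M] -> [I,M,I,I]
Op 7: C3 read [C3 read from I: others=['C1=M'] -> C3=S, others downsized to S] -> [I,S,I,S]
Op 8: C3 write [C3 write: invalidate ['C1=S'] -> C3=M] -> [I,I,I,M]
Op 9: C1 write [C1 write: invalidate ['C3=M'] -> C1=M] -> [I,M,I,I]
Op 10: C0 read [C0 read from I: others=['C1=M'] -> C0=S, others downsized to S] -> [S,S,I,I]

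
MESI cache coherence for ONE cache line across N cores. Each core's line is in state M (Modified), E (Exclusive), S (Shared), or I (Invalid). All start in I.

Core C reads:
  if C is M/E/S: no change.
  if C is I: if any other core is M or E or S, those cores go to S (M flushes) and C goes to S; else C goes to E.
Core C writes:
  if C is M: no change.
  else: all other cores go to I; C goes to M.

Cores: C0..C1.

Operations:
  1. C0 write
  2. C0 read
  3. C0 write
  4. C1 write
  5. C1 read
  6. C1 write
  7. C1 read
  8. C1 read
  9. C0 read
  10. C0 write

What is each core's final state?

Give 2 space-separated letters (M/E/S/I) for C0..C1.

Answer: M I

Derivation:
Op 1: C0 write [C0 write: invalidate none -> C0=M] -> [M,I]
Op 2: C0 read [C0 read: already in M, no change] -> [M,I]
Op 3: C0 write [C0 write: already M (modified), no change] -> [M,I]
Op 4: C1 write [C1 write: invalidate ['C0=M'] -> C1=M] -> [I,M]
Op 5: C1 read [C1 read: already in M, no change] -> [I,M]
Op 6: C1 write [C1 write: already M (modified), no change] -> [I,M]
Op 7: C1 read [C1 read: already in M, no change] -> [I,M]
Op 8: C1 read [C1 read: already in M, no change] -> [I,M]
Op 9: C0 read [C0 read from I: others=['C1=M'] -> C0=S, others downsized to S] -> [S,S]
Op 10: C0 write [C0 write: invalidate ['C1=S'] -> C0=M] -> [M,I]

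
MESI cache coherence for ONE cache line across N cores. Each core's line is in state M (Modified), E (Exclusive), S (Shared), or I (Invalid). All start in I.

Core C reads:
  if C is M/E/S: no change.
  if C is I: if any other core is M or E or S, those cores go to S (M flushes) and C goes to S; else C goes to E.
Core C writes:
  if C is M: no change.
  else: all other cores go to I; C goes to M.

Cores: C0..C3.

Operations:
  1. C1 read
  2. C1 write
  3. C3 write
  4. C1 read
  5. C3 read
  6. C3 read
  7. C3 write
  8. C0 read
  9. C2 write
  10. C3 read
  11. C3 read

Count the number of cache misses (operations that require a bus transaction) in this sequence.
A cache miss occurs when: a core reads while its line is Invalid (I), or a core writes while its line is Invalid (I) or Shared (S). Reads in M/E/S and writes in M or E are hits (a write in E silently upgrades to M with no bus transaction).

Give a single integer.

Answer: 7

Derivation:
Op 1: C1 read [C1 read from I: no other sharers -> C1=E (exclusive)] -> [I,E,I,I] [MISS #1: read from I]
Op 2: C1 write [C1 write: invalidate none -> C1=M] -> [I,M,I,I] [hit: write from E is a silent E->M upgrade, no bus transaction]
Op 3: C3 write [C3 write: invalidate ['C1=M'] -> C3=M] -> [I,I,I,M] [MISS #2: write from I]
Op 4: C1 read [C1 read from I: others=['C3=M'] -> C1=S, others downsized to S] -> [I,S,I,S] [MISS #3: read from I]
Op 5: C3 read [C3 read: already in S, no change] -> [I,S,I,S] [hit: read from S]
Op 6: C3 read [C3 read: already in S, no change] -> [I,S,I,S] [hit: read from S]
Op 7: C3 write [C3 write: invalidate ['C1=S'] -> C3=M] -> [I,I,I,M] [MISS #4: write from S]
Op 8: C0 read [C0 read from I: others=['C3=M'] -> C0=S, others downsized to S] -> [S,I,I,S] [MISS #5: read from I]
Op 9: C2 write [C2 write: invalidate ['C0=S', 'C3=S'] -> C2=M] -> [I,I,M,I] [MISS #6: write from I]
Op 10: C3 read [C3 read from I: others=['C2=M'] -> C3=S, others downsized to S] -> [I,I,S,S] [MISS #7: read from I]
Op 11: C3 read [C3 read: already in S, no change] -> [I,I,S,S] [hit: read from S]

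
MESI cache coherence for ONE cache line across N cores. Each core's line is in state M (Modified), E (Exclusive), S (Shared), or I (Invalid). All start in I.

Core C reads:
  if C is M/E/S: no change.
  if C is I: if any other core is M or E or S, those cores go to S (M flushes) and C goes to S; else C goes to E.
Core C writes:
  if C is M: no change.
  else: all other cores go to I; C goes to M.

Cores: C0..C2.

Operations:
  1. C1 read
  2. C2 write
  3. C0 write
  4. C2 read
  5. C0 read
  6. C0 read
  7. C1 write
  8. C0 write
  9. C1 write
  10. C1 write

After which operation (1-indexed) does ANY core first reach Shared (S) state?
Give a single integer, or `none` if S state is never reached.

Op 1: C1 read [C1 read from I: no other sharers -> C1=E (exclusive)] -> [I,E,I]
Op 2: C2 write [C2 write: invalidate ['C1=E'] -> C2=M] -> [I,I,M]
Op 3: C0 write [C0 write: invalidate ['C2=M'] -> C0=M] -> [M,I,I]
Op 4: C2 read [C2 read from I: others=['C0=M'] -> C2=S, others downsized to S] -> [S,I,S]
  -> First S state at op 4; remaining ops need not be traced.

Answer: 4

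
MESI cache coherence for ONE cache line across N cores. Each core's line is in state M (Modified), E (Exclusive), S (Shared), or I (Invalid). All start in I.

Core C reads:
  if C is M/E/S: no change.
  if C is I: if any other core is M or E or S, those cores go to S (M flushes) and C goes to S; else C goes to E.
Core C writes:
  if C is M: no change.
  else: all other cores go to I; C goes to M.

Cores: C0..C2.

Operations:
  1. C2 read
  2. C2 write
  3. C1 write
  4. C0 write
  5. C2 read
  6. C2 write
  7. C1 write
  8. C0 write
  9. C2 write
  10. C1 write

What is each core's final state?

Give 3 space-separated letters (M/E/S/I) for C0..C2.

Op 1: C2 read [C2 read from I: no other sharers -> C2=E (exclusive)] -> [I,I,E]
Op 2: C2 write [C2 write: invalidate none -> C2=M] -> [I,I,M]
Op 3: C1 write [C1 write: invalidate ['C2=M'] -> C1=M] -> [I,M,I]
Op 4: C0 write [C0 write: invalidate ['C1=M'] -> C0=M] -> [M,I,I]
Op 5: C2 read [C2 read from I: others=['C0=M'] -> C2=S, others downsized to S] -> [S,I,S]
Op 6: C2 write [C2 write: invalidate ['C0=S'] -> C2=M] -> [I,I,M]
Op 7: C1 write [C1 write: invalidate ['C2=M'] -> C1=M] -> [I,M,I]
Op 8: C0 write [C0 write: invalidate ['C1=M'] -> C0=M] -> [M,I,I]
Op 9: C2 write [C2 write: invalidate ['C0=M'] -> C2=M] -> [I,I,M]
Op 10: C1 write [C1 write: invalidate ['C2=M'] -> C1=M] -> [I,M,I]

Answer: I M I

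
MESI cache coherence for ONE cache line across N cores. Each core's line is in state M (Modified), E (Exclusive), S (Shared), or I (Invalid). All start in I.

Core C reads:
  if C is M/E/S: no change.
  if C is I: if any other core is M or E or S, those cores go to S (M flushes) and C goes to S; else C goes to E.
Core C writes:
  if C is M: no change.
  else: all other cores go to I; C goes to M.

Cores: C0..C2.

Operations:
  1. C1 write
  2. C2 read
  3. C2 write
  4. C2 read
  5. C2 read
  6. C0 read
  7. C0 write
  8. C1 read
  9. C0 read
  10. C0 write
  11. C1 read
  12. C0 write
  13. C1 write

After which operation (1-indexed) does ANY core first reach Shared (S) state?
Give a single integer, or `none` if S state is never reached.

Op 1: C1 write [C1 write: invalidate none -> C1=M] -> [I,M,I]
Op 2: C2 read [C2 read from I: others=['C1=M'] -> C2=S, others downsized to S] -> [I,S,S]
  -> First S state at op 2; remaining ops need not be traced.

Answer: 2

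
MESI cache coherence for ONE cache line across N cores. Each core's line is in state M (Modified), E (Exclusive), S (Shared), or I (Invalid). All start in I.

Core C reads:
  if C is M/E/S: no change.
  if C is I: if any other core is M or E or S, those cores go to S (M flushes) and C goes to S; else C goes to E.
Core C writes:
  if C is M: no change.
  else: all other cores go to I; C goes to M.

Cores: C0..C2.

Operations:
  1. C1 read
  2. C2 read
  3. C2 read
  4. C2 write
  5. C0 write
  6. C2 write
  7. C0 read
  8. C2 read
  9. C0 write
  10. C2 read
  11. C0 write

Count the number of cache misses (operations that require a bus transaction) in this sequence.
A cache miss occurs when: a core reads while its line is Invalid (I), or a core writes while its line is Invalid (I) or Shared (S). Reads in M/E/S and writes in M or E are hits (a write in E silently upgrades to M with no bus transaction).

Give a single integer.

Op 1: C1 read [C1 read from I: no other sharers -> C1=E (exclusive)] -> [I,E,I] [MISS #1: read from I]
Op 2: C2 read [C2 read from I: others=['C1=E'] -> C2=S, others downsized to S] -> [I,S,S] [MISS #2: read from I]
Op 3: C2 read [C2 read: already in S, no change] -> [I,S,S] [hit: read from S]
Op 4: C2 write [C2 write: invalidate ['C1=S'] -> C2=M] -> [I,I,M] [MISS #3: write from S]
Op 5: C0 write [C0 write: invalidate ['C2=M'] -> C0=M] -> [M,I,I] [MISS #4: write from I]
Op 6: C2 write [C2 write: invalidate ['C0=M'] -> C2=M] -> [I,I,M] [MISS #5: write from I]
Op 7: C0 read [C0 read from I: others=['C2=M'] -> C0=S, others downsized to S] -> [S,I,S] [MISS #6: read from I]
Op 8: C2 read [C2 read: already in S, no change] -> [S,I,S] [hit: read from S]
Op 9: C0 write [C0 write: invalidate ['C2=S'] -> C0=M] -> [M,I,I] [MISS #7: write from S]
Op 10: C2 read [C2 read from I: others=['C0=M'] -> C2=S, others downsized to S] -> [S,I,S] [MISS #8: read from I]
Op 11: C0 write [C0 write: invalidate ['C2=S'] -> C0=M] -> [M,I,I] [MISS #9: write from S]

Answer: 9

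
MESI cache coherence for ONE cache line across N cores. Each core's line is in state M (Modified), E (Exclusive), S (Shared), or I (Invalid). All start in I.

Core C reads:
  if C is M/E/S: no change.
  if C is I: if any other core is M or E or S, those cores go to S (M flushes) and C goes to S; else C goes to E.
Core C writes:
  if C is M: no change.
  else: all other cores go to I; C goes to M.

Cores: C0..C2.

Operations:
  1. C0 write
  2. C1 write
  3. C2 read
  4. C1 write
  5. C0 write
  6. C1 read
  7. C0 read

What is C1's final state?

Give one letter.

Op 1: C0 write [C0 write: invalidate none -> C0=M] -> [M,I,I]
Op 2: C1 write [C1 write: invalidate ['C0=M'] -> C1=M] -> [I,M,I]
Op 3: C2 read [C2 read from I: others=['C1=M'] -> C2=S, others downsized to S] -> [I,S,S]
Op 4: C1 write [C1 write: invalidate ['C2=S'] -> C1=M] -> [I,M,I]
Op 5: C0 write [C0 write: invalidate ['C1=M'] -> C0=M] -> [M,I,I]
Op 6: C1 read [C1 read from I: others=['C0=M'] -> C1=S, others downsized to S] -> [S,S,I]
Op 7: C0 read [C0 read: already in S, no change] -> [S,S,I]

Answer: S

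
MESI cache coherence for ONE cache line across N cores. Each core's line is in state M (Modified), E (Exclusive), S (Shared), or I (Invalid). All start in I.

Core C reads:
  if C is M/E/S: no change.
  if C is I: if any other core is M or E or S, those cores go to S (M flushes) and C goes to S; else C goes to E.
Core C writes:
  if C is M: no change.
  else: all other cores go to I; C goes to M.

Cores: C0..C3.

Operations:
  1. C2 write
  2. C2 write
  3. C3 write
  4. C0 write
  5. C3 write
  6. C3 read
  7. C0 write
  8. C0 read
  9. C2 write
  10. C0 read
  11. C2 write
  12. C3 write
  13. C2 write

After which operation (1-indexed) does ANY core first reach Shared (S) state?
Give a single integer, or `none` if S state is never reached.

Op 1: C2 write [C2 write: invalidate none -> C2=M] -> [I,I,M,I]
Op 2: C2 write [C2 write: already M (modified), no change] -> [I,I,M,I]
Op 3: C3 write [C3 write: invalidate ['C2=M'] -> C3=M] -> [I,I,I,M]
Op 4: C0 write [C0 write: invalidate ['C3=M'] -> C0=M] -> [M,I,I,I]
Op 5: C3 write [C3 write: invalidate ['C0=M'] -> C3=M] -> [I,I,I,M]
Op 6: C3 read [C3 read: already in M, no change] -> [I,I,I,M]
Op 7: C0 write [C0 write: invalidate ['C3=M'] -> C0=M] -> [M,I,I,I]
Op 8: C0 read [C0 read: already in M, no change] -> [M,I,I,I]
Op 9: C2 write [C2 write: invalidate ['C0=M'] -> C2=M] -> [I,I,M,I]
Op 10: C0 read [C0 read from I: others=['C2=M'] -> C0=S, others downsized to S] -> [S,I,S,I]
  -> First S state at op 10; remaining ops need not be traced.

Answer: 10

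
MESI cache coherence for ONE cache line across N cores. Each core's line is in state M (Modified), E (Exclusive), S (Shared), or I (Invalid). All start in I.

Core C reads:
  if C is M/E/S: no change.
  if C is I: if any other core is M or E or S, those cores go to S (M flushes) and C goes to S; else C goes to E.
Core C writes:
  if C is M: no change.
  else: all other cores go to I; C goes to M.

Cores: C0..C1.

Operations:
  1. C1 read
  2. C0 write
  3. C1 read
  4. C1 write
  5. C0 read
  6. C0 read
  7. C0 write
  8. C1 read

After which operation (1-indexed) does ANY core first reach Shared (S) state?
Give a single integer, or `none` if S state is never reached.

Answer: 3

Derivation:
Op 1: C1 read [C1 read from I: no other sharers -> C1=E (exclusive)] -> [I,E]
Op 2: C0 write [C0 write: invalidate ['C1=E'] -> C0=M] -> [M,I]
Op 3: C1 read [C1 read from I: others=['C0=M'] -> C1=S, others downsized to S] -> [S,S]
  -> First S state at op 3; remaining ops need not be traced.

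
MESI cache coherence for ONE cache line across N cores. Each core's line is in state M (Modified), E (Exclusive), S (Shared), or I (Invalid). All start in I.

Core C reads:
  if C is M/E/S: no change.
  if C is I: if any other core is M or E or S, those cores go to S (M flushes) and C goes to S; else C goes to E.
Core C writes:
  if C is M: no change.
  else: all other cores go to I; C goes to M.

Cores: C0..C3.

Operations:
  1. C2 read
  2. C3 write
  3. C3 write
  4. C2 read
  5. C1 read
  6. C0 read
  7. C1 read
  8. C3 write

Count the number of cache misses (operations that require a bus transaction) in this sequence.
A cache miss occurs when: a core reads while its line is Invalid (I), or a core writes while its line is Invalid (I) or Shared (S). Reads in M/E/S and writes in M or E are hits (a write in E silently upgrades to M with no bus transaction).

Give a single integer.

Answer: 6

Derivation:
Op 1: C2 read [C2 read from I: no other sharers -> C2=E (exclusive)] -> [I,I,E,I] [MISS #1: read from I]
Op 2: C3 write [C3 write: invalidate ['C2=E'] -> C3=M] -> [I,I,I,M] [MISS #2: write from I]
Op 3: C3 write [C3 write: already M (modified), no change] -> [I,I,I,M] [hit: write from M]
Op 4: C2 read [C2 read from I: others=['C3=M'] -> C2=S, others downsized to S] -> [I,I,S,S] [MISS #3: read from I]
Op 5: C1 read [C1 read from I: others=['C2=S', 'C3=S'] -> C1=S, others downsized to S] -> [I,S,S,S] [MISS #4: read from I]
Op 6: C0 read [C0 read from I: others=['C1=S', 'C2=S', 'C3=S'] -> C0=S, others downsized to S] -> [S,S,S,S] [MISS #5: read from I]
Op 7: C1 read [C1 read: already in S, no change] -> [S,S,S,S] [hit: read from S]
Op 8: C3 write [C3 write: invalidate ['C0=S', 'C1=S', 'C2=S'] -> C3=M] -> [I,I,I,M] [MISS #6: write from S]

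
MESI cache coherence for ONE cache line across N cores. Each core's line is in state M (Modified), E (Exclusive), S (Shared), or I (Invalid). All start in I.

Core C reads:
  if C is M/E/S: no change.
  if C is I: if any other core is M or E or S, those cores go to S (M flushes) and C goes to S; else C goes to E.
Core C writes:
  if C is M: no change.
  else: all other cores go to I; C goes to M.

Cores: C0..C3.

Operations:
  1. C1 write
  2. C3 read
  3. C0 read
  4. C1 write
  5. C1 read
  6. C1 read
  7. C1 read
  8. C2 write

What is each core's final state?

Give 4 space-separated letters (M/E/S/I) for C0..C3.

Op 1: C1 write [C1 write: invalidate none -> C1=M] -> [I,M,I,I]
Op 2: C3 read [C3 read from I: others=['C1=M'] -> C3=S, others downsized to S] -> [I,S,I,S]
Op 3: C0 read [C0 read from I: others=['C1=S', 'C3=S'] -> C0=S, others downsized to S] -> [S,S,I,S]
Op 4: C1 write [C1 write: invalidate ['C0=S', 'C3=S'] -> C1=M] -> [I,M,I,I]
Op 5: C1 read [C1 read: already in M, no change] -> [I,M,I,I]
Op 6: C1 read [C1 read: already in M, no change] -> [I,M,I,I]
Op 7: C1 read [C1 read: already in M, no change] -> [I,M,I,I]
Op 8: C2 write [C2 write: invalidate ['C1=M'] -> C2=M] -> [I,I,M,I]

Answer: I I M I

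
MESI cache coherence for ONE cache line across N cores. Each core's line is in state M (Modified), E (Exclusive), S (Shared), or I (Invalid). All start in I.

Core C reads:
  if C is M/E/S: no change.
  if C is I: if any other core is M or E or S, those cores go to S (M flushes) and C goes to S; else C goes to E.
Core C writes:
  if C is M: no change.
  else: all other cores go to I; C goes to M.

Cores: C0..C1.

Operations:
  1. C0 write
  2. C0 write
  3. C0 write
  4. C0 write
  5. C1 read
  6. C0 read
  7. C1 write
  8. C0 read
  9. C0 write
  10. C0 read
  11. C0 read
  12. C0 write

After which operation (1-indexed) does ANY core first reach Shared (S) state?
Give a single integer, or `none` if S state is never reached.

Op 1: C0 write [C0 write: invalidate none -> C0=M] -> [M,I]
Op 2: C0 write [C0 write: already M (modified), no change] -> [M,I]
Op 3: C0 write [C0 write: already M (modified), no change] -> [M,I]
Op 4: C0 write [C0 write: already M (modified), no change] -> [M,I]
Op 5: C1 read [C1 read from I: others=['C0=M'] -> C1=S, others downsized to S] -> [S,S]
  -> First S state at op 5; remaining ops need not be traced.

Answer: 5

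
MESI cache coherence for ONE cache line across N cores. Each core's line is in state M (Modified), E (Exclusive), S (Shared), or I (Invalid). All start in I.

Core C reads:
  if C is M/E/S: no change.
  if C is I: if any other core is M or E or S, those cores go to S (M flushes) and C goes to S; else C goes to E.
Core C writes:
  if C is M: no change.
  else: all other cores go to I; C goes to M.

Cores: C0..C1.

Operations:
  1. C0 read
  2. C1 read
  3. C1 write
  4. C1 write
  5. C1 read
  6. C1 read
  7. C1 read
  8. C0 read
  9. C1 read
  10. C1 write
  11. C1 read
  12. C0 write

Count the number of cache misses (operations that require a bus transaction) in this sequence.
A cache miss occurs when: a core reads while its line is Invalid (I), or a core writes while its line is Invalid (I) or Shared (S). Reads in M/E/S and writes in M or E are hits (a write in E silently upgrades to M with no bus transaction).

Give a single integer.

Op 1: C0 read [C0 read from I: no other sharers -> C0=E (exclusive)] -> [E,I] [MISS #1: read from I]
Op 2: C1 read [C1 read from I: others=['C0=E'] -> C1=S, others downsized to S] -> [S,S] [MISS #2: read from I]
Op 3: C1 write [C1 write: invalidate ['C0=S'] -> C1=M] -> [I,M] [MISS #3: write from S]
Op 4: C1 write [C1 write: already M (modified), no change] -> [I,M] [hit: write from M]
Op 5: C1 read [C1 read: already in M, no change] -> [I,M] [hit: read from M]
Op 6: C1 read [C1 read: already in M, no change] -> [I,M] [hit: read from M]
Op 7: C1 read [C1 read: already in M, no change] -> [I,M] [hit: read from M]
Op 8: C0 read [C0 read from I: others=['C1=M'] -> C0=S, others downsized to S] -> [S,S] [MISS #4: read from I]
Op 9: C1 read [C1 read: already in S, no change] -> [S,S] [hit: read from S]
Op 10: C1 write [C1 write: invalidate ['C0=S'] -> C1=M] -> [I,M] [MISS #5: write from S]
Op 11: C1 read [C1 read: already in M, no change] -> [I,M] [hit: read from M]
Op 12: C0 write [C0 write: invalidate ['C1=M'] -> C0=M] -> [M,I] [MISS #6: write from I]

Answer: 6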